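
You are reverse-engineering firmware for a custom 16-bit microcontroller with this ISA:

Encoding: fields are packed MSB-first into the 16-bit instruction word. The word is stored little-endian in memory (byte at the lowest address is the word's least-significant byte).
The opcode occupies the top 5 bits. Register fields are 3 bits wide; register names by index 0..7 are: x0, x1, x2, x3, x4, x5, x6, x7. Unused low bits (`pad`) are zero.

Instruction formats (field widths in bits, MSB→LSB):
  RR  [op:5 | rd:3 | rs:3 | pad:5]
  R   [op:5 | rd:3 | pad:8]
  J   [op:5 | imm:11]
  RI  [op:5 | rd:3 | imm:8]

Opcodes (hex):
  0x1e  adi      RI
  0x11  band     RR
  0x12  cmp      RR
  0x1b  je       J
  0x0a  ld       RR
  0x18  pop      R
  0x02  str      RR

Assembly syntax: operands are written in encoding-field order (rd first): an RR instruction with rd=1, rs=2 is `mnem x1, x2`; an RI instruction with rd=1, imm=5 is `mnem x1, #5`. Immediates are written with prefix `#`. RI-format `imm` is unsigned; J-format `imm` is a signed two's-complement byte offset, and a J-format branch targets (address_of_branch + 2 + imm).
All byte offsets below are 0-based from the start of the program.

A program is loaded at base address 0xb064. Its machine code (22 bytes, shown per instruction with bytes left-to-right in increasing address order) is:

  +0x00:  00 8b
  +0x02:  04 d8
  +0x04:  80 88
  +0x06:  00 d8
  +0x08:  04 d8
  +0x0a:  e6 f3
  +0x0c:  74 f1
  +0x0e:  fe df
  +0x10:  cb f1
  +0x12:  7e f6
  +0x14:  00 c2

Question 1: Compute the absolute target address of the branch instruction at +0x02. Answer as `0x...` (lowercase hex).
0xb06c

@+02  little-endian(04 d8) = 0xd804
  opcode bits[15:11]=0x1b: je/J
  imm: (w>>0)&0x7ff=0x4 → #4
  target = base 0xb064 + off 0x02 + 2 + imm 4 = 0xb06c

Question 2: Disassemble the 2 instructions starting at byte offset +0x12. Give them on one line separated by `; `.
adi x6, #126; pop x2

+0x12: 7e f6 ⇒ word 0xf67e (little)
  opcode bits[15:11]=0x1e: adi/RI
  rd@[10:8]=0x6 ⇒ x6
  imm@[7:0]=0x7e ⇒ #126
+0x14: 00 c2 ⇒ word 0xc200 (little)
  opcode bits[15:11]=0x18: pop/R
  rd@[10:8]=0x2 ⇒ x2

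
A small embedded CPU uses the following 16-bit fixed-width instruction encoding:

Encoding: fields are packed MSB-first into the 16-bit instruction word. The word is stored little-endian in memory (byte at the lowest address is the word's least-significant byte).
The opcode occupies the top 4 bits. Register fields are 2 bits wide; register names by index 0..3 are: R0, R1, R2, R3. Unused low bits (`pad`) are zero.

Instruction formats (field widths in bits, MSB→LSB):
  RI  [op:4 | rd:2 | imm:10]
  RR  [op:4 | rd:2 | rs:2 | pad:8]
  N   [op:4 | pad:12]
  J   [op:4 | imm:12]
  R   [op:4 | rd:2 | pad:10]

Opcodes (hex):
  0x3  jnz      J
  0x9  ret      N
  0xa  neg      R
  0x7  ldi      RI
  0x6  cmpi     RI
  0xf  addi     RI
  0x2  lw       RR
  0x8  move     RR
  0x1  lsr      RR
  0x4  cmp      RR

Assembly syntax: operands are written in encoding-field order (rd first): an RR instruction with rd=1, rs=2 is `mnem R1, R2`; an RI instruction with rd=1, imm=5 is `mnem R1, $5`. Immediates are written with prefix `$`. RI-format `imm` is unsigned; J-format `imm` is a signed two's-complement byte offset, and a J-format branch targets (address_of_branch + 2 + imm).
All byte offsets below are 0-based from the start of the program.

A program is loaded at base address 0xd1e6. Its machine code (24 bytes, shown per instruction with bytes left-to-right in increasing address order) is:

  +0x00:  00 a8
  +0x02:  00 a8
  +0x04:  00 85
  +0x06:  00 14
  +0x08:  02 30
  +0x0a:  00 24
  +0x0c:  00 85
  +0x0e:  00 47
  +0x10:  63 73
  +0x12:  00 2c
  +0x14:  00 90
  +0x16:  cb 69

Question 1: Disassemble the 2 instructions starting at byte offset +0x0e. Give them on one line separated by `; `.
cmp R1, R3; ldi R0, $867

@+0e  little-endian(00 47) = 0x4700
  op=0x4700>>12=0x4 ⇒ cmp (RR)
  rd@[11:10]=0x1 ⇒ R1
  rs@[9:8]=0x3 ⇒ R3
@+10  little-endian(63 73) = 0x7363
  op=0x7363>>12=0x7 ⇒ ldi (RI)
  rd@[11:10]=0x0 ⇒ R0
  imm@[9:0]=0x363 ⇒ $867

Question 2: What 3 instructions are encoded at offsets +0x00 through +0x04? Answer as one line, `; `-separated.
@+00  little-endian(00 a8) = 0xa800
  top 4b → 0xa → neg [R]
  rd: (w>>10)&0x3=0x2 → R2
@+02  little-endian(00 a8) = 0xa800
  top 4b → 0xa → neg [R]
  rd: (w>>10)&0x3=0x2 → R2
@+04  little-endian(00 85) = 0x8500
  top 4b → 0x8 → move [RR]
  rd: (w>>10)&0x3=0x1 → R1
  rs: (w>>8)&0x3=0x1 → R1

neg R2; neg R2; move R1, R1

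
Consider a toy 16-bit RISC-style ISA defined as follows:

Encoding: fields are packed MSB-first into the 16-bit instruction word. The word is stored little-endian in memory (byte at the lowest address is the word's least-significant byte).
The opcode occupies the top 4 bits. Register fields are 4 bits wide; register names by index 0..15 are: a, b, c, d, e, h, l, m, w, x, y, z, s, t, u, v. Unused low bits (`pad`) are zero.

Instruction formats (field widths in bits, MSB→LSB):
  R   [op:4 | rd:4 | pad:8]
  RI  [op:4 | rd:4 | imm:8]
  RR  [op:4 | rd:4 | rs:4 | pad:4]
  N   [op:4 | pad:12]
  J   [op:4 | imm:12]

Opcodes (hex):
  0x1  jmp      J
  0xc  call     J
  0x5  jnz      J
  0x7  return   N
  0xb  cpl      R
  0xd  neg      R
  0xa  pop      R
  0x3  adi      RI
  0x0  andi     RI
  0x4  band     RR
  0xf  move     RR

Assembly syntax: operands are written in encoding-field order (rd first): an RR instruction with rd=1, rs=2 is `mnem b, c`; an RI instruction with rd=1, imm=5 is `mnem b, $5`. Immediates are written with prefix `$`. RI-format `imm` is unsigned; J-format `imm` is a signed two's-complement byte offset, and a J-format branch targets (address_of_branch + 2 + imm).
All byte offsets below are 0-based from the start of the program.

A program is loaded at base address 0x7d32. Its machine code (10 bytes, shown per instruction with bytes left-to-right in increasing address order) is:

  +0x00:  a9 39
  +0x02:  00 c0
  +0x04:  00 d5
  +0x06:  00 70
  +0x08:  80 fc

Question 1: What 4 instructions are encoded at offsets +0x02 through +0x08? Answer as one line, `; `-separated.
call $0; neg h; return; move s, w

@+02  little-endian(00 c0) = 0xc000
  opcode bits[15:12]=0xc: call/J
  [11:0] imm=0 = $0
@+04  little-endian(00 d5) = 0xd500
  opcode bits[15:12]=0xd: neg/R
  [11:8] rd=5 = h
@+06  little-endian(00 70) = 0x7000
  opcode bits[15:12]=0x7: return/N
@+08  little-endian(80 fc) = 0xfc80
  opcode bits[15:12]=0xf: move/RR
  [11:8] rd=12 = s
  [7:4] rs=8 = w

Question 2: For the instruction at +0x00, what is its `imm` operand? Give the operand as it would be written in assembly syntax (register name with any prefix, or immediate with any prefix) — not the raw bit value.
$169

[00] a9 39 → 0x39a9
  op=0x39a9>>12=0x3 ⇒ adi (RI)
  rd: (w>>8)&0xf=0x9 → x
  imm: (w>>0)&0xff=0xa9 → $169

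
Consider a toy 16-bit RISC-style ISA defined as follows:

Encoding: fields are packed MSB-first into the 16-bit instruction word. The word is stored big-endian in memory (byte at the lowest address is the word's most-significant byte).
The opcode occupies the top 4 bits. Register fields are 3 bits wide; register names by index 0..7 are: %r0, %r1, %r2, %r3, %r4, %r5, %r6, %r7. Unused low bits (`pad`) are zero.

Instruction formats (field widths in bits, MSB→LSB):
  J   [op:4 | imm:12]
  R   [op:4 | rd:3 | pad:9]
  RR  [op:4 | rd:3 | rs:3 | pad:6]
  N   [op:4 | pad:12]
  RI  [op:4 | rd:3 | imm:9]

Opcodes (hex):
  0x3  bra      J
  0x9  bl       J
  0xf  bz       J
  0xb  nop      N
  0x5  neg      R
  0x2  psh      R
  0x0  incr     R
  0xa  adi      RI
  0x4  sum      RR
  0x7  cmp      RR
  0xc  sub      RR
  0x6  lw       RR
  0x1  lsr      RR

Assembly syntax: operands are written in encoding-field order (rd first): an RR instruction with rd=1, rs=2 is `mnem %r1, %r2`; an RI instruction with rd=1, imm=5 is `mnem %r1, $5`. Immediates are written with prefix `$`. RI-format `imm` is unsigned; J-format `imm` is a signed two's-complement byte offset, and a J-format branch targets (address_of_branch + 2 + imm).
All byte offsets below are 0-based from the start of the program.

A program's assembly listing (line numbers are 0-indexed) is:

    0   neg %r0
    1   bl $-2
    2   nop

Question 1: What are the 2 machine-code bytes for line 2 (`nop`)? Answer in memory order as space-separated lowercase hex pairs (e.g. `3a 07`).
line 2 (nop): pack op=0xb:4|pad=0:12 = 0xb000; big→ b0 00

b0 00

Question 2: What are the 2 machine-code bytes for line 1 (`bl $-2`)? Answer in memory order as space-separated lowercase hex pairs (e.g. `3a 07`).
9f fe

L1: bl op=0x9:4|imm=-2:12 ⇒ 0x9ffe ⇒ big 9f fe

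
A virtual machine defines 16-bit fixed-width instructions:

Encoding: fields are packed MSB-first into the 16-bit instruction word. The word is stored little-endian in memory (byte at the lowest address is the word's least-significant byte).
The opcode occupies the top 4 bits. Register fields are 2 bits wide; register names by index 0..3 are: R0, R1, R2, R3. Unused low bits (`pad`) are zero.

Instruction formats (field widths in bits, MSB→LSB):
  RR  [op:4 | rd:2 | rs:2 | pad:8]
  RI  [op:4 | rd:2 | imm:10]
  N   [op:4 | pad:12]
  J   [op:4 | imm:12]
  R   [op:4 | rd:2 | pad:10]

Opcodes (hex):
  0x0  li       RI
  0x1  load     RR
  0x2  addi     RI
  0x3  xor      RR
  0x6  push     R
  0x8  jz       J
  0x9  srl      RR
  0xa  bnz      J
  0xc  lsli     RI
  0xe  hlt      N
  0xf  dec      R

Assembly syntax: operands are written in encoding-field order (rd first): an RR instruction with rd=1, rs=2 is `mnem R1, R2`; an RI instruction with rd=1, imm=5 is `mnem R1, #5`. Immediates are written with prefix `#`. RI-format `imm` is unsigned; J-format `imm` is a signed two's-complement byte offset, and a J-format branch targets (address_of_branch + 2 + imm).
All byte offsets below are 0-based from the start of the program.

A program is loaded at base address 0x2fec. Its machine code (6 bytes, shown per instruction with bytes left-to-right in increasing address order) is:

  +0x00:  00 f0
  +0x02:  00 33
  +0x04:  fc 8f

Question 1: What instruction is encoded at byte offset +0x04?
off 0x04: read fc 8f as little → 0x8ffc
  top 4b → 0x8 → jz [J]
  [11:0] imm=4092 (s12→-4) = #-4

jz #-4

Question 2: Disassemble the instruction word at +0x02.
[02] 00 33 → 0x3300
  op=0x3300>>12=0x3 ⇒ xor (RR)
  rd@[11:10]=0x0 ⇒ R0
  rs@[9:8]=0x3 ⇒ R3

xor R0, R3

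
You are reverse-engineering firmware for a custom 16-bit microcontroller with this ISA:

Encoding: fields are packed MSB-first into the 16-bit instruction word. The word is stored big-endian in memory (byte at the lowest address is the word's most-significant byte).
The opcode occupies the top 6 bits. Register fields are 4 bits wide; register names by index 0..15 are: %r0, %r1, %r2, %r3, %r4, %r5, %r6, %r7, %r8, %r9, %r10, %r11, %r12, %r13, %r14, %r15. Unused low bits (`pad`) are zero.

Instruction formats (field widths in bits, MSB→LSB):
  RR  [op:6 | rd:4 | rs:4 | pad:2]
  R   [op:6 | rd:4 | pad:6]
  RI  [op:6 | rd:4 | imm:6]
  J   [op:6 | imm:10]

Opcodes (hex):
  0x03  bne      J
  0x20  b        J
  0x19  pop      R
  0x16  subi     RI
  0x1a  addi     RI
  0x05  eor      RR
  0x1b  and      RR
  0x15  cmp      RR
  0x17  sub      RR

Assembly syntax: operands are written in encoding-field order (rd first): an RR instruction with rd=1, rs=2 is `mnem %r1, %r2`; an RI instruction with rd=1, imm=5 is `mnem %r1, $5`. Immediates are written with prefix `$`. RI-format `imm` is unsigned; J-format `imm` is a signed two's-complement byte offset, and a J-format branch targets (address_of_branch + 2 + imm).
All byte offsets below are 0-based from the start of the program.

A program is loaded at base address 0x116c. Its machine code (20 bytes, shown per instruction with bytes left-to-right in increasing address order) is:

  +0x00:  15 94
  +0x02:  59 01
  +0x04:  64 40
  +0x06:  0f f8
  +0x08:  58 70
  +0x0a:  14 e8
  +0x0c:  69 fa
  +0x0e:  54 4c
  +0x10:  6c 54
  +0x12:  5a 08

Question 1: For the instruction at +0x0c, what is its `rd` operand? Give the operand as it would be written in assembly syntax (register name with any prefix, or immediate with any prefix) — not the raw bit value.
+0x0c: 69 fa ⇒ word 0x69fa (big)
  op=0x69fa>>10=0x1a ⇒ addi (RI)
  [9:6] rd=7 = %r7
  [5:0] imm=58 = $58

%r7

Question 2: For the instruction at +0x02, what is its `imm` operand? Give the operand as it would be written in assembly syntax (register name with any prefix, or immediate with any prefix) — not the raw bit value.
off 0x02: read 59 01 as big → 0x5901
  op=0x5901>>10=0x16 ⇒ subi (RI)
  rd@[9:6]=0x4 ⇒ %r4
  imm@[5:0]=0x1 ⇒ $1

$1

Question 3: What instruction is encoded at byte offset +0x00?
eor %r6, %r5

off 0x00: read 15 94 as big → 0x1594
  top 6b → 0x5 → eor [RR]
  rd@[9:6]=0x6 ⇒ %r6
  rs@[5:2]=0x5 ⇒ %r5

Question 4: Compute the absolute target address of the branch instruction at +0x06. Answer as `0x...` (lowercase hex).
@+06  big-endian(0f f8) = 0x0ff8
  op=0x0ff8>>10=0x3 ⇒ bne (J)
  imm@[9:0]=0x3f8 (s10→-8) ⇒ $-8
  target = base 0x116c + off 0x06 + 2 + imm -8 = 0x116c

0x116c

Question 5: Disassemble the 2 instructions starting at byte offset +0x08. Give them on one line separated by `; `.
subi %r1, $48; eor %r3, %r10

[08] 58 70 → 0x5870
  top 6b → 0x16 → subi [RI]
  rd@[9:6]=0x1 ⇒ %r1
  imm@[5:0]=0x30 ⇒ $48
[0a] 14 e8 → 0x14e8
  top 6b → 0x5 → eor [RR]
  rd@[9:6]=0x3 ⇒ %r3
  rs@[5:2]=0xa ⇒ %r10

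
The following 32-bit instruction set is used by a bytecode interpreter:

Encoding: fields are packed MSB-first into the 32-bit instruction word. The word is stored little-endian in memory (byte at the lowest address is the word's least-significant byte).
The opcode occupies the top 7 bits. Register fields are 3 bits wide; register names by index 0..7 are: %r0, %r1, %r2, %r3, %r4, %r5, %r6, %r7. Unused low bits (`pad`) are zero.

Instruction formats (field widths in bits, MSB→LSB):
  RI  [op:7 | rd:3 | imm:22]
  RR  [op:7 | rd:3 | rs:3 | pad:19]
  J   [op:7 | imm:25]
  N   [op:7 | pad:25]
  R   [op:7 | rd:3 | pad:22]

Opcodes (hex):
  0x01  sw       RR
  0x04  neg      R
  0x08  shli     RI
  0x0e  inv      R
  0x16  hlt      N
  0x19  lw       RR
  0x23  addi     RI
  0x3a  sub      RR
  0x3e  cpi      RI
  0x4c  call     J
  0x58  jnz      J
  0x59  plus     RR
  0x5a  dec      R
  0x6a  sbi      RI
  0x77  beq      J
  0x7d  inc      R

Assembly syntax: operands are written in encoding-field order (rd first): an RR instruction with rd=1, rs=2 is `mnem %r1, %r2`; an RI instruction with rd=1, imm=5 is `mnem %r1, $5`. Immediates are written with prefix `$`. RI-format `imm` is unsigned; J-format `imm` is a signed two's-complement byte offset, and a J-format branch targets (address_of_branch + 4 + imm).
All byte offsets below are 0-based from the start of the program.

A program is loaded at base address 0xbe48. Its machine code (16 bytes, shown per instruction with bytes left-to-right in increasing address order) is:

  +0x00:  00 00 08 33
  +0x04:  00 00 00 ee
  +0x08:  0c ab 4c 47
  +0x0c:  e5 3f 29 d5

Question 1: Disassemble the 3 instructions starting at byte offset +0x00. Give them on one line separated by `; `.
@+00  little-endian(00 00 08 33) = 0x33080000
  op=0x33080000>>25=0x19 ⇒ lw (RR)
  rd: (w>>22)&0x7=0x4 → %r4
  rs: (w>>19)&0x7=0x1 → %r1
@+04  little-endian(00 00 00 ee) = 0xee000000
  op=0xee000000>>25=0x77 ⇒ beq (J)
  imm: (w>>0)&0x1ffffff=0x0 → $0
@+08  little-endian(0c ab 4c 47) = 0x474cab0c
  op=0x474cab0c>>25=0x23 ⇒ addi (RI)
  rd: (w>>22)&0x7=0x5 → %r5
  imm: (w>>0)&0x3fffff=0xcab0c → $830220

lw %r4, %r1; beq $0; addi %r5, $830220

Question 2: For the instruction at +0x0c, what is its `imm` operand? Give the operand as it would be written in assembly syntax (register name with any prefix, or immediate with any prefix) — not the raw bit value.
$2703333

off 0x0c: read e5 3f 29 d5 as little → 0xd5293fe5
  op=0xd5293fe5>>25=0x6a ⇒ sbi (RI)
  rd@[24:22]=0x4 ⇒ %r4
  imm@[21:0]=0x293fe5 ⇒ $2703333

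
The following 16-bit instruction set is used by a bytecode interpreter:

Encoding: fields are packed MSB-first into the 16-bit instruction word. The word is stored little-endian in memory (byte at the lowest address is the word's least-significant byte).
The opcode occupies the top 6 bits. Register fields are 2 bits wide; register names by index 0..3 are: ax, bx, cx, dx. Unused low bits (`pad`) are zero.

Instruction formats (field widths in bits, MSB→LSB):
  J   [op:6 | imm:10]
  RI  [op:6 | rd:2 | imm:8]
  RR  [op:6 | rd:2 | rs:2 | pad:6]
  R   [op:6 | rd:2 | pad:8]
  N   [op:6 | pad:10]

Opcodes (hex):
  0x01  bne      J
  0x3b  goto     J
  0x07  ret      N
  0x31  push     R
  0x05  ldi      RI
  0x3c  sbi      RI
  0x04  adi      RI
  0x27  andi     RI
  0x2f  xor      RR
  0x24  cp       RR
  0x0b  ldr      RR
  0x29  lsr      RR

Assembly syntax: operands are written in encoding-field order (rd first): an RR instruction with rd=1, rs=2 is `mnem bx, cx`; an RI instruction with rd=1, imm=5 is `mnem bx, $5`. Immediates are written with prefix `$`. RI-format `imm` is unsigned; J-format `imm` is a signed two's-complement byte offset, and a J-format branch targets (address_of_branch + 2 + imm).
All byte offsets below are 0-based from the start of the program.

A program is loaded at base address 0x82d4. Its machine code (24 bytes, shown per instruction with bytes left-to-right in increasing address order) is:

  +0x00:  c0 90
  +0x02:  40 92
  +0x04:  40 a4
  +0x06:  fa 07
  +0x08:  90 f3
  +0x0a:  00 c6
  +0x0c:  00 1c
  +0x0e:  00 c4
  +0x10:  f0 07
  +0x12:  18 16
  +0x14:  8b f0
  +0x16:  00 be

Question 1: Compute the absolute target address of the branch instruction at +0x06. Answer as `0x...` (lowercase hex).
0x82d6

@+06  little-endian(fa 07) = 0x07fa
  op=0x07fa>>10=0x1 ⇒ bne (J)
  [9:0] imm=1018 (s10→-6) = $-6
  target = base 0x82d4 + off 0x06 + 2 + imm -6 = 0x82d6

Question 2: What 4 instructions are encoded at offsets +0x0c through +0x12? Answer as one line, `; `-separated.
ret; push ax; bne $-16; ldi cx, $24

+0x0c: 00 1c ⇒ word 0x1c00 (little)
  top 6b → 0x7 → ret [N]
+0x0e: 00 c4 ⇒ word 0xc400 (little)
  top 6b → 0x31 → push [R]
  [9:8] rd=0 = ax
+0x10: f0 07 ⇒ word 0x07f0 (little)
  top 6b → 0x1 → bne [J]
  [9:0] imm=1008 (s10→-16) = $-16
+0x12: 18 16 ⇒ word 0x1618 (little)
  top 6b → 0x5 → ldi [RI]
  [9:8] rd=2 = cx
  [7:0] imm=24 = $24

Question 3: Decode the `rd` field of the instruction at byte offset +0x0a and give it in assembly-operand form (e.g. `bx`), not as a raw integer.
@+0a  little-endian(00 c6) = 0xc600
  op=0xc600>>10=0x31 ⇒ push (R)
  rd@[9:8]=0x2 ⇒ cx

cx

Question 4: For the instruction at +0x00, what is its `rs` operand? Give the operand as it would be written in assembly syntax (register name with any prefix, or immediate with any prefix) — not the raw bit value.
@+00  little-endian(c0 90) = 0x90c0
  top 6b → 0x24 → cp [RR]
  [9:8] rd=0 = ax
  [7:6] rs=3 = dx

dx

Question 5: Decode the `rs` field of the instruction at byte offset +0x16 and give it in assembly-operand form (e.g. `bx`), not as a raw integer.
off 0x16: read 00 be as little → 0xbe00
  op=0xbe00>>10=0x2f ⇒ xor (RR)
  rd: (w>>8)&0x3=0x2 → cx
  rs: (w>>6)&0x3=0x0 → ax

ax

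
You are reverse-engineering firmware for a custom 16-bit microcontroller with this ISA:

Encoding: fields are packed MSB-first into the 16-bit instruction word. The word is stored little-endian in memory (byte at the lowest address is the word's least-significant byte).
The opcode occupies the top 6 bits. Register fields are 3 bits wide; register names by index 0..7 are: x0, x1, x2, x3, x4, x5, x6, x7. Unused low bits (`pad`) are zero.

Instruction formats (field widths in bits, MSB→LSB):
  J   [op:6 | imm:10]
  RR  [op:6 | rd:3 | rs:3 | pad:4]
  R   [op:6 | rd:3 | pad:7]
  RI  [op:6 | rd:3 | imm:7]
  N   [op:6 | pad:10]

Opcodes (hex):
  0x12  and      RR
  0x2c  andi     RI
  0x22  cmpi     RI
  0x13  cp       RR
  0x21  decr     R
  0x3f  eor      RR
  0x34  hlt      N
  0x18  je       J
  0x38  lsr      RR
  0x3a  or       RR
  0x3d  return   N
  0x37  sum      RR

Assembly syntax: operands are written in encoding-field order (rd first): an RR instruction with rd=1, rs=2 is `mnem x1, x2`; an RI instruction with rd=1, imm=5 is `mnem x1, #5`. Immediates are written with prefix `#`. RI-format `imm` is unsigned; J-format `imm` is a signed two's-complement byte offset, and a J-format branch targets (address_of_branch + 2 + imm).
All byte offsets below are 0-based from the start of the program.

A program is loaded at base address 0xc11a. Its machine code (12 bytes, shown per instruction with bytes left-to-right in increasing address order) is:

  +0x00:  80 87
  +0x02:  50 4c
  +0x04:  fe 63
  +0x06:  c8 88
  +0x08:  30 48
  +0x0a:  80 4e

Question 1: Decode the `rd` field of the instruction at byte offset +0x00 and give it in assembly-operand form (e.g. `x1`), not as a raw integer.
x7

[00] 80 87 → 0x8780
  opcode bits[15:10]=0x21: decr/R
  [9:7] rd=7 = x7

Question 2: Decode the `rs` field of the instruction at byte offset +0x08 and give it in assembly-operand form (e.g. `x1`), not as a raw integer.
@+08  little-endian(30 48) = 0x4830
  opcode bits[15:10]=0x12: and/RR
  rd@[9:7]=0x0 ⇒ x0
  rs@[6:4]=0x3 ⇒ x3

x3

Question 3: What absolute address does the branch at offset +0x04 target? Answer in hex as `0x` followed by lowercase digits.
0xc11e

[04] fe 63 → 0x63fe
  top 6b → 0x18 → je [J]
  [9:0] imm=1022 (s10→-2) = #-2
  target = base 0xc11a + off 0x04 + 2 + imm -2 = 0xc11e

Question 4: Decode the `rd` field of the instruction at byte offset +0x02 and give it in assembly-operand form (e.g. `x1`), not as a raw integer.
x0

+0x02: 50 4c ⇒ word 0x4c50 (little)
  op=0x4c50>>10=0x13 ⇒ cp (RR)
  rd: (w>>7)&0x7=0x0 → x0
  rs: (w>>4)&0x7=0x5 → x5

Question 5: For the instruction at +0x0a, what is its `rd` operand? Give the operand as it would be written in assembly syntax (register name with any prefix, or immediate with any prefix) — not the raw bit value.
@+0a  little-endian(80 4e) = 0x4e80
  op=0x4e80>>10=0x13 ⇒ cp (RR)
  [9:7] rd=5 = x5
  [6:4] rs=0 = x0

x5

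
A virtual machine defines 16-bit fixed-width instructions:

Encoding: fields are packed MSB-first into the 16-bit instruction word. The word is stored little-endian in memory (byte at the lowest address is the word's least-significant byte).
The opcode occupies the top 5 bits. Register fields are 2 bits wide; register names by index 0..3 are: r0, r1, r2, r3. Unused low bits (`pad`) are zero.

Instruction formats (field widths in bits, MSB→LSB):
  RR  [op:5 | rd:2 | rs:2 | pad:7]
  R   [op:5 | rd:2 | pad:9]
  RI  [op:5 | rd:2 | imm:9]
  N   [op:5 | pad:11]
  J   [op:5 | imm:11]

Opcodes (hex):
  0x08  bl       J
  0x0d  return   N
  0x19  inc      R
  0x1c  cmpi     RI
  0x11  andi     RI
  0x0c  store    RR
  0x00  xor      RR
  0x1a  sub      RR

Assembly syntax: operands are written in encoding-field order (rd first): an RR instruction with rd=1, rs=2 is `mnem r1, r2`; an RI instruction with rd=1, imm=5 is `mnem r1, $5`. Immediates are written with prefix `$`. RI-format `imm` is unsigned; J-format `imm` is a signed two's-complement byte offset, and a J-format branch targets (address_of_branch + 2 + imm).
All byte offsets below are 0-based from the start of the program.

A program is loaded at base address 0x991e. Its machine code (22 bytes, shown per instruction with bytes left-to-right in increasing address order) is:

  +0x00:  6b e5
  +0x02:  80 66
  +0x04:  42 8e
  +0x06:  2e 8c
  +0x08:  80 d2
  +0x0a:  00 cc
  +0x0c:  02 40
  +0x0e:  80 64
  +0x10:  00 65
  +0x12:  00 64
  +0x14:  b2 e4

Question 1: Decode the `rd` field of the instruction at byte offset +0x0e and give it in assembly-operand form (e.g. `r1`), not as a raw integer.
off 0x0e: read 80 64 as little → 0x6480
  opcode bits[15:11]=0xc: store/RR
  rd@[10:9]=0x2 ⇒ r2
  rs@[8:7]=0x1 ⇒ r1

r2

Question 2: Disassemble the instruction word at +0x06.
andi r2, $46

[06] 2e 8c → 0x8c2e
  opcode bits[15:11]=0x11: andi/RI
  rd@[10:9]=0x2 ⇒ r2
  imm@[8:0]=0x2e ⇒ $46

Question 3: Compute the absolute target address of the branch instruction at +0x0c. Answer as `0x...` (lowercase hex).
0x992e

off 0x0c: read 02 40 as little → 0x4002
  opcode bits[15:11]=0x8: bl/J
  imm@[10:0]=0x2 ⇒ $2
  target = base 0x991e + off 0x0c + 2 + imm 2 = 0x992e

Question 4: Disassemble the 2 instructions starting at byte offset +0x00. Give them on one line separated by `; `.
[00] 6b e5 → 0xe56b
  opcode bits[15:11]=0x1c: cmpi/RI
  rd: (w>>9)&0x3=0x2 → r2
  imm: (w>>0)&0x1ff=0x16b → $363
[02] 80 66 → 0x6680
  opcode bits[15:11]=0xc: store/RR
  rd: (w>>9)&0x3=0x3 → r3
  rs: (w>>7)&0x3=0x1 → r1

cmpi r2, $363; store r3, r1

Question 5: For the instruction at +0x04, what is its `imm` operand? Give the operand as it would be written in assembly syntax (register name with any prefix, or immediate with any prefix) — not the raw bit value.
+0x04: 42 8e ⇒ word 0x8e42 (little)
  opcode bits[15:11]=0x11: andi/RI
  [10:9] rd=3 = r3
  [8:0] imm=66 = $66

$66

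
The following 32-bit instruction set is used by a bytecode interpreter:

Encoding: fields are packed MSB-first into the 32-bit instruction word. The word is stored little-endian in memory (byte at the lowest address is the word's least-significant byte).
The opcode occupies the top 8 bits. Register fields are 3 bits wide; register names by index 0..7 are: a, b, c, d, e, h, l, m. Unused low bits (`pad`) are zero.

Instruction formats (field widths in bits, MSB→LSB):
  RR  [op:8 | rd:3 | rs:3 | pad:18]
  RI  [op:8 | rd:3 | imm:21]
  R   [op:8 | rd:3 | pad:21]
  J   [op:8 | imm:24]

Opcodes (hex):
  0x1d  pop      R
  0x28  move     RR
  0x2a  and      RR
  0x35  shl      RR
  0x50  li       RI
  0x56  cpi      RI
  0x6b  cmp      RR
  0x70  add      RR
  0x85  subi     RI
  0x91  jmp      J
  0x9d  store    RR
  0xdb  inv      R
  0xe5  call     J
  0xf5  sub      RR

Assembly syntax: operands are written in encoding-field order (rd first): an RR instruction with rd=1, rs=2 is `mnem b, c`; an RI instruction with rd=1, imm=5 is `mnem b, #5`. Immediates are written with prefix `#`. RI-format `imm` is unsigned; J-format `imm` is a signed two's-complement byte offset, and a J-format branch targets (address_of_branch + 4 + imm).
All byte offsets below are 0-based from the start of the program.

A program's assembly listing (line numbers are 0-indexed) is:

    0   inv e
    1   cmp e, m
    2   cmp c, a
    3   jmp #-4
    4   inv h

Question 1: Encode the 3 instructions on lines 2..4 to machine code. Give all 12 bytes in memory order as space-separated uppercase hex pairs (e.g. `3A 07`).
2. cmp fields op=0x6b:8|rd=2:3|rs=0:3|pad=0:18 → word 6b400000h → 00 00 40 6b
3. jmp fields op=0x91:8|imm=-4:24 → word 91fffffch → fc ff ff 91
4. inv fields op=0xdb:8|rd=5:3|pad=0:21 → word dba00000h → 00 00 a0 db

00 00 40 6B FC FF FF 91 00 00 A0 DB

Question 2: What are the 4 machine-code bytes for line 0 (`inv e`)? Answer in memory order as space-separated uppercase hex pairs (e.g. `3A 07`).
0. inv fields op=0xdb:8|rd=4:3|pad=0:21 → word db800000h → 00 00 80 db

00 00 80 DB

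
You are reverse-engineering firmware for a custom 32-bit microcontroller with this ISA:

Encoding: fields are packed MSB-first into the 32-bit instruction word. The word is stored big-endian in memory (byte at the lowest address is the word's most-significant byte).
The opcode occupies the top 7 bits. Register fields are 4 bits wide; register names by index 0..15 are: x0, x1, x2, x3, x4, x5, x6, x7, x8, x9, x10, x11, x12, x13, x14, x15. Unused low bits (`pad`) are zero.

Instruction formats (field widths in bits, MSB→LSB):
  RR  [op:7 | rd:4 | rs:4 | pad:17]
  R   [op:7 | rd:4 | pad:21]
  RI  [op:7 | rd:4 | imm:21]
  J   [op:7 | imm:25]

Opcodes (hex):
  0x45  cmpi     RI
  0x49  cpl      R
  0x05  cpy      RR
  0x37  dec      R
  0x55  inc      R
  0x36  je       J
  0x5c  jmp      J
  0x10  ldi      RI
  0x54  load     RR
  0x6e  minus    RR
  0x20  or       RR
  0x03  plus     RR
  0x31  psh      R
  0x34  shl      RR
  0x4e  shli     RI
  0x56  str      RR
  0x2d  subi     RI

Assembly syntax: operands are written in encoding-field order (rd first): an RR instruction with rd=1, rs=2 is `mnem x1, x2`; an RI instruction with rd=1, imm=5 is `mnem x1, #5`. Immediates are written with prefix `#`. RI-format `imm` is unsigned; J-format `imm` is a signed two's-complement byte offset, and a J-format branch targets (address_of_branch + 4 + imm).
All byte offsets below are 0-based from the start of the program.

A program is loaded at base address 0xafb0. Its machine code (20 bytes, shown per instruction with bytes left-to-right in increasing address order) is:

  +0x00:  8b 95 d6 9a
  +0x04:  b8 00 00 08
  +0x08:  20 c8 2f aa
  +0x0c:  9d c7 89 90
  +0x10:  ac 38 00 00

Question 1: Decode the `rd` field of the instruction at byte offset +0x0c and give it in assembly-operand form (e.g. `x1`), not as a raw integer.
x14

off 0x0c: read 9d c7 89 90 as big → 0x9dc78990
  top 7b → 0x4e → shli [RI]
  [24:21] rd=14 = x14
  [20:0] imm=493968 = #493968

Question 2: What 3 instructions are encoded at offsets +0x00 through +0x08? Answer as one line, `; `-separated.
+0x00: 8b 95 d6 9a ⇒ word 0x8b95d69a (big)
  op=0x8b95d69a>>25=0x45 ⇒ cmpi (RI)
  rd: (w>>21)&0xf=0xc → x12
  imm: (w>>0)&0x1fffff=0x15d69a → #1431194
+0x04: b8 00 00 08 ⇒ word 0xb8000008 (big)
  op=0xb8000008>>25=0x5c ⇒ jmp (J)
  imm: (w>>0)&0x1ffffff=0x8 → #8
+0x08: 20 c8 2f aa ⇒ word 0x20c82faa (big)
  op=0x20c82faa>>25=0x10 ⇒ ldi (RI)
  rd: (w>>21)&0xf=0x6 → x6
  imm: (w>>0)&0x1fffff=0x82faa → #536490

cmpi x12, #1431194; jmp #8; ldi x6, #536490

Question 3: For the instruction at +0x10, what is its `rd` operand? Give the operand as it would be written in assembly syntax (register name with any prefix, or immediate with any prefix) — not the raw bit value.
x1

+0x10: ac 38 00 00 ⇒ word 0xac380000 (big)
  op=0xac380000>>25=0x56 ⇒ str (RR)
  rd@[24:21]=0x1 ⇒ x1
  rs@[20:17]=0xc ⇒ x12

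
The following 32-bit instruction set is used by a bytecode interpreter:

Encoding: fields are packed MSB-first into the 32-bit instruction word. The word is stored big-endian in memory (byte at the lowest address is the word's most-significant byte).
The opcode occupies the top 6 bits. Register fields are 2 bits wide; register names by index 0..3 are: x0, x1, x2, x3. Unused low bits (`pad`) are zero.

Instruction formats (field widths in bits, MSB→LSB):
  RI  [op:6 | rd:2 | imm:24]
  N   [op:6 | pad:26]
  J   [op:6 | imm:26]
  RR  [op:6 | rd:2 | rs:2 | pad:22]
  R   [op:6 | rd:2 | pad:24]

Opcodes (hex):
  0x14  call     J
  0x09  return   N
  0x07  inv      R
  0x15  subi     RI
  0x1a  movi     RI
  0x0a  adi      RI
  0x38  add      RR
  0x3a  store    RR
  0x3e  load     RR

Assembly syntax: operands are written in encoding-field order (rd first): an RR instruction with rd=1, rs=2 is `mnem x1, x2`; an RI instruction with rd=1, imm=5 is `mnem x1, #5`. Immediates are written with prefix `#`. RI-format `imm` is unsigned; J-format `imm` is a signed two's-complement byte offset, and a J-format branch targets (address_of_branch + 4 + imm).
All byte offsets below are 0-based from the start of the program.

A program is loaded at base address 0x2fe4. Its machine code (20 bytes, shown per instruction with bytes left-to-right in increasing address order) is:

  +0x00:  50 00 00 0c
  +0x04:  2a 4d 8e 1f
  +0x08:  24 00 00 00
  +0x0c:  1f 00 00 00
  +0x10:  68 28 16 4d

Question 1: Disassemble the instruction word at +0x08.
return

off 0x08: read 24 00 00 00 as big → 0x24000000
  op=0x24000000>>26=0x9 ⇒ return (N)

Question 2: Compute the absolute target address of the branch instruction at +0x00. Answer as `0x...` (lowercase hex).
0x2ff4

+0x00: 50 00 00 0c ⇒ word 0x5000000c (big)
  op=0x5000000c>>26=0x14 ⇒ call (J)
  [25:0] imm=12 = #12
  target = base 0x2fe4 + off 0x00 + 4 + imm 12 = 0x2ff4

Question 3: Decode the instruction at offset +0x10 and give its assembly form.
movi x0, #2627149

@+10  big-endian(68 28 16 4d) = 0x6828164d
  top 6b → 0x1a → movi [RI]
  [25:24] rd=0 = x0
  [23:0] imm=2627149 = #2627149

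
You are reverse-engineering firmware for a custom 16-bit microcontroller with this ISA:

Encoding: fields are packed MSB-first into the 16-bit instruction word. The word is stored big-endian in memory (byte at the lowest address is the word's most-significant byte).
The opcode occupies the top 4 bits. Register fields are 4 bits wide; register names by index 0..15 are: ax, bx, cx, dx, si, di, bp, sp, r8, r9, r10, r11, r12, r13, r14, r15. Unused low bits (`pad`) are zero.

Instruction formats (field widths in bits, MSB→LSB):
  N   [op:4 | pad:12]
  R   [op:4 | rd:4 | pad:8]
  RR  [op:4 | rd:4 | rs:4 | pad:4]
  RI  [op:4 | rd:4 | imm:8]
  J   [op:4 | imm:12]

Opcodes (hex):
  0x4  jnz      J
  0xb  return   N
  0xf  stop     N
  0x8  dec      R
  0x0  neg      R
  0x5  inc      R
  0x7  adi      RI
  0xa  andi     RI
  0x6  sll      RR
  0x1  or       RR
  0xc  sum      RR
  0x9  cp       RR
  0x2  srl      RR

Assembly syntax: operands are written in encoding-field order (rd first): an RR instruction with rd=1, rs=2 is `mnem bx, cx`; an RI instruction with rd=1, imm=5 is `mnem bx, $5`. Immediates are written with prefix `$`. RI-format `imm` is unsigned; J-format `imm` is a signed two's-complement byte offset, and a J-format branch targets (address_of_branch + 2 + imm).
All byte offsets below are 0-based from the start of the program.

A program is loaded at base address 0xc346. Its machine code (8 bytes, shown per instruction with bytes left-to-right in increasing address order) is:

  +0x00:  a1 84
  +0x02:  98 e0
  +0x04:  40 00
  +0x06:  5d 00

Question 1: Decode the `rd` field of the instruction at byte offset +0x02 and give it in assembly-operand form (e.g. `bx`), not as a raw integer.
@+02  big-endian(98 e0) = 0x98e0
  top 4b → 0x9 → cp [RR]
  rd: (w>>8)&0xf=0x8 → r8
  rs: (w>>4)&0xf=0xe → r14

r8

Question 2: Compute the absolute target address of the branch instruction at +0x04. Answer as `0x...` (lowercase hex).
[04] 40 00 → 0x4000
  top 4b → 0x4 → jnz [J]
  imm: (w>>0)&0xfff=0x0 → $0
  target = base 0xc346 + off 0x04 + 2 + imm 0 = 0xc34c

0xc34c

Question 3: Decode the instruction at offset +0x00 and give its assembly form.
andi bx, $132

+0x00: a1 84 ⇒ word 0xa184 (big)
  op=0xa184>>12=0xa ⇒ andi (RI)
  [11:8] rd=1 = bx
  [7:0] imm=132 = $132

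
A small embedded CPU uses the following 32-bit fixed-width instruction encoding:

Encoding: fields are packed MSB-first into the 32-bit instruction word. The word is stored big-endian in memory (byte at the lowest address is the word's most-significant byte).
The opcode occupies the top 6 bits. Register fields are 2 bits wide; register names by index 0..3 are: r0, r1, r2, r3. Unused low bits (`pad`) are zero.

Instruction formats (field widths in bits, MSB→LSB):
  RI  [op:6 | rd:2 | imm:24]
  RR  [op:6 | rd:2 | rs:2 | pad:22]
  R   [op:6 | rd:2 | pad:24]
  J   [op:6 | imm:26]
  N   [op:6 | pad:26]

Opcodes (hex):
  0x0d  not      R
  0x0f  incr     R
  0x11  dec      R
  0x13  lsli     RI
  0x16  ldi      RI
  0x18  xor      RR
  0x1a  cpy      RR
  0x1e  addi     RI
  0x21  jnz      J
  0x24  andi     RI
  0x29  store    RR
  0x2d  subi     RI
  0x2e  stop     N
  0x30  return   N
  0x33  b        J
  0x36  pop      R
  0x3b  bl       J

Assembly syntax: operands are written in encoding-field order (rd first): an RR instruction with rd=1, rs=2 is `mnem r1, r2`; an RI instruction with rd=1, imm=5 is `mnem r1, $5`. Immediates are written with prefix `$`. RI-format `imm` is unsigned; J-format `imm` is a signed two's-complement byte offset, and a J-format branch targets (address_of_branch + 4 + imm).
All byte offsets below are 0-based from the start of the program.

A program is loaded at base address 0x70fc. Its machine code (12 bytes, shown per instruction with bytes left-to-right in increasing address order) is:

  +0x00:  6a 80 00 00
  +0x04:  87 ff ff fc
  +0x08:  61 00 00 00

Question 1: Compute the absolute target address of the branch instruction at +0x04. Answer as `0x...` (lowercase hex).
0x7100

[04] 87 ff ff fc → 0x87fffffc
  opcode bits[31:26]=0x21: jnz/J
  imm: (w>>0)&0x3ffffff=0x3fffffc (s26→-4) → $-4
  target = base 0x70fc + off 0x04 + 4 + imm -4 = 0x7100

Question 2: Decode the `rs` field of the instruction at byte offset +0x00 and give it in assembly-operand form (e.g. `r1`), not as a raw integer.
off 0x00: read 6a 80 00 00 as big → 0x6a800000
  opcode bits[31:26]=0x1a: cpy/RR
  rd: (w>>24)&0x3=0x2 → r2
  rs: (w>>22)&0x3=0x2 → r2

r2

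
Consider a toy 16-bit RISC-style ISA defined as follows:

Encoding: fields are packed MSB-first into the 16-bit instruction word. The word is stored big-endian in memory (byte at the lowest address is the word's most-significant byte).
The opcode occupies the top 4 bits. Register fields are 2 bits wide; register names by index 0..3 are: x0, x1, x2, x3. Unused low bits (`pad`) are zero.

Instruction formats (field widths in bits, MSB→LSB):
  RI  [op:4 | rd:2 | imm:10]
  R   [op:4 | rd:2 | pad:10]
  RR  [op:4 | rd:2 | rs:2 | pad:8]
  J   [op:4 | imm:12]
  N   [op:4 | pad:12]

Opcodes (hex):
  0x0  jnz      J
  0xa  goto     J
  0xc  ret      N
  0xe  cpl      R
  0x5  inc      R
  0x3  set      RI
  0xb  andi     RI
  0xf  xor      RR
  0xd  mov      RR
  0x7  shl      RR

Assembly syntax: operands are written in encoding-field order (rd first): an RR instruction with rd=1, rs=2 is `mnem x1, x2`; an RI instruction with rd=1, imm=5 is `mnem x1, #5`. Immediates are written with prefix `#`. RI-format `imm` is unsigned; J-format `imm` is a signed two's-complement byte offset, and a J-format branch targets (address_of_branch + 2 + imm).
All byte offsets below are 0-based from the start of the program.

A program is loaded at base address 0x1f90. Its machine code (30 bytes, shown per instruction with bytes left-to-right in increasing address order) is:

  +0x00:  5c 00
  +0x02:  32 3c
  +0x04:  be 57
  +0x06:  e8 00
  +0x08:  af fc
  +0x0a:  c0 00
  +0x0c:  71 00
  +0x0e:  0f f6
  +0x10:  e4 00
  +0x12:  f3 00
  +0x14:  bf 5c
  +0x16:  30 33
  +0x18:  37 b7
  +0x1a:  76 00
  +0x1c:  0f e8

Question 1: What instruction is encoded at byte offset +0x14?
off 0x14: read bf 5c as big → 0xbf5c
  opcode bits[15:12]=0xb: andi/RI
  rd: (w>>10)&0x3=0x3 → x3
  imm: (w>>0)&0x3ff=0x35c → #860

andi x3, #860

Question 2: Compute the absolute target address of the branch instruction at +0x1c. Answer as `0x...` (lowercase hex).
0x1f96

@+1c  big-endian(0f e8) = 0x0fe8
  top 4b → 0x0 → jnz [J]
  imm: (w>>0)&0xfff=0xfe8 (s12→-24) → #-24
  target = base 0x1f90 + off 0x1c + 2 + imm -24 = 0x1f96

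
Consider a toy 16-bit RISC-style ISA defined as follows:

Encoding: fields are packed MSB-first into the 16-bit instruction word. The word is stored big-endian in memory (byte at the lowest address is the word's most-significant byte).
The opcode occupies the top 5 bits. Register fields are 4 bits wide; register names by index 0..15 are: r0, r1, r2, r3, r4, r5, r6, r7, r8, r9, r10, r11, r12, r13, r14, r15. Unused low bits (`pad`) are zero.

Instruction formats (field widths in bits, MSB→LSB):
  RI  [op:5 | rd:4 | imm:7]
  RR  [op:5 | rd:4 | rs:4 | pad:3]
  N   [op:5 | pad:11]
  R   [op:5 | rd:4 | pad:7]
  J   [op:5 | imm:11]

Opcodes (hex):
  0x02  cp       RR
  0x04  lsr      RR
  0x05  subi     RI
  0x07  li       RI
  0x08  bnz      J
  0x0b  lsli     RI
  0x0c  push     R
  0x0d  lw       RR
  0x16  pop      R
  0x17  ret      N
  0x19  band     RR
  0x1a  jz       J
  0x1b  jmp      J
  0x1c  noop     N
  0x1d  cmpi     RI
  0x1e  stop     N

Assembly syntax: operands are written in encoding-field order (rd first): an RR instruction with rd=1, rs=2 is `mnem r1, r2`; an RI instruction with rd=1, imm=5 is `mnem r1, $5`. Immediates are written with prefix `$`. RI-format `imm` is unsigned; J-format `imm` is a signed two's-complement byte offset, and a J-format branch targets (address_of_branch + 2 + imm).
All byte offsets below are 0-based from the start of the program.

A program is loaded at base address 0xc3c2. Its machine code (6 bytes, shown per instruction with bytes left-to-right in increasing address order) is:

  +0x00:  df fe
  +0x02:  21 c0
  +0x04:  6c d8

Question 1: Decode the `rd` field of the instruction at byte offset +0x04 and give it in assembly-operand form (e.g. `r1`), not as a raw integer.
@+04  big-endian(6c d8) = 0x6cd8
  opcode bits[15:11]=0xd: lw/RR
  [10:7] rd=9 = r9
  [6:3] rs=11 = r11

r9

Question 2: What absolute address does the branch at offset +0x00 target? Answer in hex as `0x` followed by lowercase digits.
off 0x00: read df fe as big → 0xdffe
  opcode bits[15:11]=0x1b: jmp/J
  imm: (w>>0)&0x7ff=0x7fe (s11→-2) → $-2
  target = base 0xc3c2 + off 0x00 + 2 + imm -2 = 0xc3c2

0xc3c2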